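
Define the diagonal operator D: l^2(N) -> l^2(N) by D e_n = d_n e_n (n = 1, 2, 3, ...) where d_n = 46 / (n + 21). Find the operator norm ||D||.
||D|| = 23/11 (attained at n = 1)

For D diagonal, ||D|| = sup_n |d_n| = sup_n 46/(n + 21). This is positive and strictly decreasing in n, so the supremum is attained at n = 1: d_1 = 46/(1 + 21) = 23/11. Hence ||D|| = 23/11.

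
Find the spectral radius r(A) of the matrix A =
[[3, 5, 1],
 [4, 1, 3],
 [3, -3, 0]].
r(A) ≈ 6.8315

The eigenvalues of A are the roots of its characteristic polynomial. With M = A (coefficients from the trace, the sum of principal 2x2 minors, and det A):
  p(λ) = det(λ I - M) = λ^3 - 4λ^2 - 11λ - 57.
No integer candidate from the rational root theorem (±divisors of 57) is a root, so the roots are irrational. The cubic discriminant is Δ = -140199 < 0, so there is one real root and a complex-conjugate pair. p(6) = -51 and p(7) = 13 have opposite signs, so a root lies in (6, 7); Newton's method refines it to λ ≈ 6.8315. Dividing out (λ - (6.8315)) leaves approximately λ^2 + 2.8315λ + 8.3437. For λ^2 + 2.8315λ + 8.3437 the discriminant is -25.3571. It is negative, so the remaining roots are the complex-conjugate pair λ ≈ -1.4158 ± 2.5178i. Their product equals the constant term, so |λ|^2 ≈ 8.3437 and |λ| ≈ 2.8885.
Thus the eigenvalues (to 4 decimals) are 6.8315 (modulus 6.8315); -1.4158 ± 2.5178i (modulus 2.8885). The spectral radius is the largest modulus: r(A) ≈ 6.8315. (Cross-check: r(A) ≤ ||A||_2 ≈ 7.1435; equality holds whenever A is normal, though it can also hold for some non-normal A.)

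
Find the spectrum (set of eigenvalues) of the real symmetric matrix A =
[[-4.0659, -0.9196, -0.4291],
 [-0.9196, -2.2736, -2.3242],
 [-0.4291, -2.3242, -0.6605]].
sigma(A) ≈ {-5, -3, 1}

A is real symmetric, so its spectrum consists of real eigenvalues. Expanding the characteristic polynomial of the displayed matrix gives
  det(λ I - A) = p(λ) = λ^3 + (7)λ^2 + (7)λ + (-15).
Solving p(λ) = 0 yields eigenvalues ≈ -5, -3, 1. (A is shown rounded to 4 decimals, so these recover the underlying integer eigenvalues to within that precision.)
Verification: the trace of A = -7 equals the sum of eigenvalues -7, and det(A) ≈ 15.0007 matches the eigenvalue product 15.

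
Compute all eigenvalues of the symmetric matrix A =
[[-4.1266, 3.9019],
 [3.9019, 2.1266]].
sigma(A) ≈ {-6, 4}

A is real symmetric, so its spectrum consists of real eigenvalues. Expanding the characteristic polynomial of the displayed matrix gives
  det(λ I - A) = p(λ) = λ^2 + (2)λ + (-24).
Solving p(λ) = 0 yields eigenvalues ≈ -6, 4. (A is shown rounded to 4 decimals, so these recover the underlying integer eigenvalues to within that precision.)
Verification: the trace of A = -2 equals the sum of eigenvalues -2, and det(A) ≈ -24.0005 matches the eigenvalue product -24.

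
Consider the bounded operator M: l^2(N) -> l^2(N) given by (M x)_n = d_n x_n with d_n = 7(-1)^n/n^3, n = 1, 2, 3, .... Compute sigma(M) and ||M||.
sigma(M) = {7(-1)^n/n^3 : n ≥ 1} ∪ {0}; ||M|| = 7

A bounded diagonal operator on l^2 with diagonal entries d_n has spectrum equal to the closure of {d_n : n ≥ 1}: every d_n is an eigenvalue (with eigenvector e_n), so {d_n} ⊂ sigma(M); the spectrum is closed, so its closure is too; and for lambda not in the closure, (M - lambda I) has bounded inverse (the diagonal entries 1/(d_n - lambda) are bounded). For our sequence d_n = 7(-1)^n/n^3, n = 1, 2, 3, ...:
  - {d_n} = {7(-1)^n/n^3 : n ≥ 1}; the only limit point is 0
  - closure = {7(-1)^n/n^3 : n ≥ 1} ∪ {0}
For the norm: a diagonal operator has ||M|| = sup_n |d_n|. Here |d_n| = 7/n^3 is decreasing, so sup_n |d_n| = |d_1| = 7. So ||M|| = 7.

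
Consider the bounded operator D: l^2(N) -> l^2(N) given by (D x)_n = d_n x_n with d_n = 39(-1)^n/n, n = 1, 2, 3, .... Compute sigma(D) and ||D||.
sigma(D) = {39(-1)^n/n : n ≥ 1} ∪ {0}; ||D|| = 39

A bounded diagonal operator on l^2 with diagonal entries d_n has spectrum equal to the closure of {d_n : n ≥ 1}: every d_n is an eigenvalue (with eigenvector e_n), so {d_n} ⊂ sigma(D); the spectrum is closed, so its closure is too; and for lambda not in the closure, (D - lambda I) has bounded inverse (the diagonal entries 1/(d_n - lambda) are bounded). For our sequence d_n = 39(-1)^n/n, n = 1, 2, 3, ...:
  - {d_n} = {39(-1)^n/n : n ≥ 1}; the only limit point is 0
  - closure = {39(-1)^n/n : n ≥ 1} ∪ {0}
For the norm: a diagonal operator has ||D|| = sup_n |d_n|. Here |d_n| = 39/n is decreasing, so sup_n |d_n| = |d_1| = 39. So ||D|| = 39.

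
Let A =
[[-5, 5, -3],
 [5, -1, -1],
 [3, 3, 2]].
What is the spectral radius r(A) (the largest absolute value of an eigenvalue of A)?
r(A) ≈ 8.2478

The eigenvalues of A are the roots of its characteristic polynomial. With M = A (coefficients from the trace, the sum of principal 2x2 minors, and det A):
  p(λ) = det(λ I - M) = λ^3 + 4λ^2 - 20λ + 124.
No integer candidate from the rational root theorem (±divisors of 124) is a root, so the roots are irrational. The cubic discriminant is Δ = -587056 < 0, so there is one real root and a complex-conjugate pair. p(-9) = -101 and p(-8) = 28 have opposite signs, so a root lies in (-9, -8); Newton's method refines it to λ ≈ -8.2478. Dividing out (λ - (-8.2478)) leaves approximately λ^2 - 4.2478λ + 15.0344. For λ^2 - 4.2478λ + 15.0344 the discriminant is -42.0942. It is negative, so the remaining roots are the complex-conjugate pair λ ≈ 2.1239 ± 3.244i. Their product equals the constant term, so |λ|^2 ≈ 15.0344 and |λ| ≈ 3.8774.
Thus the eigenvalues (to 4 decimals) are -8.2478 (modulus 8.2478); 2.1239 ± 3.244i (modulus 3.8774). The spectral radius is the largest modulus: r(A) ≈ 8.2478. (Cross-check: r(A) ≤ ||A||_2 ≈ 8.7353; equality holds whenever A is normal, though it can also hold for some non-normal A.)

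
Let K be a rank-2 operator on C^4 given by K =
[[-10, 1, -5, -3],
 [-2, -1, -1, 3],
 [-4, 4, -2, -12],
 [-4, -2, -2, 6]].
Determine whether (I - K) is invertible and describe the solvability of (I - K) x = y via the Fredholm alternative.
(I - K) is invertible (det(I - K) = -82 ≠ 0), so for every y in C^4 the equation (I - K) x = y has a unique solution.

K has rank 2 and factors as K = U V^T = u1 v1^T + u2 v2^T with u1 = (-2, -1, 1, -2), v1 = (2, 1, 1, -3), u2 = (-3, 0, -3, 0), v2 = (2, -1, 1, 3) (multiplying out reproduces the displayed K). The nonzero eigenvalues of U V^T coincide with those of the 2 x 2 matrix G = V^T U = [[v1·u1, v1·u2], [v2·u1, v2·u2]] = [[2, -9], [-8, -9]], and by the Sylvester determinant identity det(I_4 - U V^T) = det(I_2 - V^T U) = det([[-1, 9], [8, 10]]) = (-1)(10) - (9)(8) = -82. (Direct check: I - K =
[[11, -1, 5, 3],
 [2, 2, 1, -3],
 [4, -4, 3, 12],
 [4, 2, 2, -5]]
has determinant -82.) The finite-dimensional Fredholm alternative says: either (I - K) is invertible, or ker(I - K) ≠ {0} and then range(I - K) = ker((I - K)^*)^⊥, with dim ker(I - K) = dim ker((I - K)^*). Since det(I - K) ≠ 0, 1 is not an eigenvalue of K and ker(I - K) = {0}, so we are in the first case: for every y there is a unique x = (I - K)^(-1) y. (Explicitly, by the Woodbury identity, (I - U V^T)^(-1) = I + U (I_2 - G)^(-1) V^T.)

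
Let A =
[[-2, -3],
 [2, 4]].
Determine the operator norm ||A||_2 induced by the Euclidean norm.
||A||_2 = sqrt((33 + sqrt(1073))/2) ≈ 5.734 (= sqrt(largest eigenvalue of A^T A))

||A||_2 = sigma_max(A) = sqrt(lambda_max(A^T A)). Form the symmetric matrix M = A^T A =
[[8, 14],
 [14, 25]].
Its characteristic polynomial (trace, determinant of M give the coefficients) is
  p(λ) = det(λ I - M) = λ^2 - 33λ + 4.
For λ^2 - 33λ + 4 the discriminant is 1073. It is nonnegative but not a perfect square, so the roots are real and irrational: λ = (33 ± sqrt(1073))/2 ≈ 32.8783, 0.1217.
So the eigenvalues of A^T A are ≈ 0.1217, 32.8783 (all ≥ 0, as they must be for A^T A). The largest is λ_max = (33 + sqrt(1073))/2 ≈ 32.8783, hence ||A||_2 = sqrt(λ_max) = sqrt((33 + sqrt(1073))/2) ≈ 5.734.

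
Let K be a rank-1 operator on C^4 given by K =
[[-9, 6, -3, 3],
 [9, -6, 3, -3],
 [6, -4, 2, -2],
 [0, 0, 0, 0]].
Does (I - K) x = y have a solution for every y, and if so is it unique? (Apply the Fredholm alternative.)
(I - K) is invertible (det(I - K) = 14 ≠ 0), so for every y in C^4 the equation (I - K) x = y has a unique solution.

K has rank 1, so it is an outer product K = u v^T: every row of K is a multiple of one row vector. Reading off the entries, u = (3, -3, -2, 0) and v = (-3, 2, -1, 1) (row i of K equals u_i·v^T). A rank-one matrix u v^T satisfies K u = u (v·u) and kills the (3)-dimensional subspace v^⊥, so its characteristic polynomial is lambda^3 (lambda - v·u) with v·u = tr K = -13. Hence the eigenvalues of I - K are 1 (multiplicity 3) and 1 - (-13) = 14, so det(I - K) = 14. (Direct check: I - K =
[[10, -6, 3, -3],
 [-9, 7, -3, 3],
 [-6, 4, -1, 2],
 [0, 0, 0, 1]]
has determinant 14.) The finite-dimensional Fredholm alternative says: either (I - K) is invertible, or ker(I - K) ≠ {0} and then range(I - K) = ker((I - K)^*)^⊥, with dim ker(I - K) = dim ker((I - K)^*). Since det(I - K) ≠ 0, 1 is not an eigenvalue of K and ker(I - K) = {0}, so we are in the first case: for every y there is a unique x = (I - K)^(-1) y. Explicitly, by the Sherman–Morrison formula, (I - u v^T)^(-1) = I + u v^T/(1 - v·u), i.e. (I - K)^(-1) = I + K/(14).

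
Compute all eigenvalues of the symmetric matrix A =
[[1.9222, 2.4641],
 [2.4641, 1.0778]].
sigma(A) ≈ {-1, 4}

A is real symmetric, so its spectrum consists of real eigenvalues. Expanding the characteristic polynomial of the displayed matrix gives
  det(λ I - A) = p(λ) = λ^2 + (-3)λ + (-4).
Solving p(λ) = 0 yields eigenvalues ≈ -1, 4. (A is shown rounded to 4 decimals, so these recover the underlying integer eigenvalues to within that precision.)
Verification: the trace of A = 3 equals the sum of eigenvalues 3, and det(A) ≈ -4.0000 matches the eigenvalue product -4.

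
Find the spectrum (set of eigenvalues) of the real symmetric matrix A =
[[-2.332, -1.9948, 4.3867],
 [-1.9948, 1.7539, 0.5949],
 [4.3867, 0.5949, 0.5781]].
sigma(A) ≈ {-6, 2, 4}

A is real symmetric, so its spectrum consists of real eigenvalues. Expanding the characteristic polynomial of the displayed matrix gives
  det(λ I - A) = p(λ) = λ^3 + (0)λ^2 + (-28)λ + (48.0016).
Solving p(λ) = 0 yields eigenvalues ≈ -6, 2, 4. (A is shown rounded to 4 decimals, so these recover the underlying integer eigenvalues to within that precision.)
Verification: the trace of A = 0 equals the sum of eigenvalues 0, and det(A) ≈ -48.0016 matches the eigenvalue product -48.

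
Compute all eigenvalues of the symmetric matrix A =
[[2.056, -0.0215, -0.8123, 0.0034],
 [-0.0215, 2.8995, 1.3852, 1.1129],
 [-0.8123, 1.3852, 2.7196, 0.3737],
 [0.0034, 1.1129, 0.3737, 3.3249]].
sigma(A) ≈ {1, 2, 3, 5}

A is real symmetric, so its spectrum consists of real eigenvalues. Expanding the characteristic polynomial of the displayed matrix gives
  det(λ I - A) = p(λ) = λ^4 + (-11)λ^3 + (41)λ^2 + (-61)λ + (30).
Solving p(λ) = 0 yields eigenvalues ≈ 1, 2, 3, 5. (A is shown rounded to 4 decimals, so these recover the underlying integer eigenvalues to within that precision.)
Verification: the trace of A = 11 equals the sum of eigenvalues 11, and det(A) ≈ 29.9998 matches the eigenvalue product 30.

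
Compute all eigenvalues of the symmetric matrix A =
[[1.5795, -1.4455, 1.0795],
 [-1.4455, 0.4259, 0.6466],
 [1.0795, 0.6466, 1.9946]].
sigma(A) ≈ {-1, 2, 3}

A is real symmetric, so its spectrum consists of real eigenvalues. Expanding the characteristic polynomial of the displayed matrix gives
  det(λ I - A) = p(λ) = λ^3 + (-4)λ^2 + (1)λ + (6).
Solving p(λ) = 0 yields eigenvalues ≈ -1, 2, 3. (A is shown rounded to 4 decimals, so these recover the underlying integer eigenvalues to within that precision.)
Verification: the trace of A = 4 equals the sum of eigenvalues 4, and det(A) ≈ -6.0005 matches the eigenvalue product -6.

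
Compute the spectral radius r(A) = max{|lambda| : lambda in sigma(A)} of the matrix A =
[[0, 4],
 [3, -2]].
r(A) = (2 + sqrt(52))/2 ≈ 4.6056

The eigenvalues of A are the roots of its characteristic polynomial. With M = A (coefficients from the trace and determinant):
  p(λ) = det(λ I - M) = λ^2 + 2λ - 12.
For λ^2 + 2λ - 12 the discriminant is 52. It is nonnegative but not a perfect square, so the roots are real and irrational: λ = (-2 ± sqrt(52))/2 ≈ 2.6056, -4.6056.
Thus the eigenvalues (to 4 decimals) are 2.6056 (modulus 2.6056); -4.6056 (modulus 4.6056). The spectral radius is the largest modulus: r(A) = (2 + sqrt(52))/2 ≈ 4.6056. (Cross-check: r(A) ≤ ||A||_2 ≈ 4.7581; equality holds whenever A is normal, though it can also hold for some non-normal A.)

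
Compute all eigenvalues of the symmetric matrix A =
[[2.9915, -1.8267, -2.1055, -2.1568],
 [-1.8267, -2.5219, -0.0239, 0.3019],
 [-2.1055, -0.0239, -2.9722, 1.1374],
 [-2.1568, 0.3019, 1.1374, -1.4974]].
sigma(A) ≈ {-4, -3, -2, 5}

A is real symmetric, so its spectrum consists of real eigenvalues. Expanding the characteristic polynomial of the displayed matrix gives
  det(λ I - A) = p(λ) = λ^4 + (4)λ^3 + (-19)λ^2 + (-105.9983)λ + (-119.9971).
Solving p(λ) = 0 yields eigenvalues ≈ -4, -3, -2, 5. (A is shown rounded to 4 decimals, so these recover the underlying integer eigenvalues to within that precision.)
Verification: the trace of A = -4 equals the sum of eigenvalues -4, and det(A) ≈ -119.9971 matches the eigenvalue product -120.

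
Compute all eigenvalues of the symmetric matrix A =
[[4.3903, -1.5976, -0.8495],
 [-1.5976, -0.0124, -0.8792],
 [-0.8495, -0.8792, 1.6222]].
sigma(A) ≈ {-1, 2, 5}

A is real symmetric, so its spectrum consists of real eigenvalues. Expanding the characteristic polynomial of the displayed matrix gives
  det(λ I - A) = p(λ) = λ^3 + (-6)λ^2 + (3)λ + (10).
Solving p(λ) = 0 yields eigenvalues ≈ -1, 2, 5. (A is shown rounded to 4 decimals, so these recover the underlying integer eigenvalues to within that precision.)
Verification: the trace of A = 6 equals the sum of eigenvalues 6, and det(A) ≈ -9.9998 matches the eigenvalue product -10.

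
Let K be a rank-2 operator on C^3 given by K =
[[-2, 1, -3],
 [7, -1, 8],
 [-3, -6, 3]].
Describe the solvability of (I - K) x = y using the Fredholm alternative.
(I - K) is invertible (det(I - K) = 26 ≠ 0), so for every y in C^3 the equation (I - K) x = y has a unique solution.

K has rank 2 and factors as K = U V^T = u1 v1^T + u2 v2^T with u1 = (1, -2, -3), v1 = (-2, 1, -3), u2 = (0, 1, -3), v2 = (3, 1, 2) (multiplying out reproduces the displayed K). The nonzero eigenvalues of U V^T coincide with those of the 2 x 2 matrix G = V^T U = [[v1·u1, v1·u2], [v2·u1, v2·u2]] = [[5, 10], [-5, -5]], and by the Sylvester determinant identity det(I_3 - U V^T) = det(I_2 - V^T U) = det([[-4, -10], [5, 6]]) = (-4)(6) - (-10)(5) = 26. (Direct check: I - K =
[[3, -1, 3],
 [-7, 2, -8],
 [3, 6, -2]]
has determinant 26.) The finite-dimensional Fredholm alternative says: either (I - K) is invertible, or ker(I - K) ≠ {0} and then range(I - K) = ker((I - K)^*)^⊥, with dim ker(I - K) = dim ker((I - K)^*). Since det(I - K) ≠ 0, 1 is not an eigenvalue of K and ker(I - K) = {0}, so we are in the first case: for every y there is a unique x = (I - K)^(-1) y. (Explicitly, by the Woodbury identity, (I - U V^T)^(-1) = I + U (I_2 - G)^(-1) V^T.)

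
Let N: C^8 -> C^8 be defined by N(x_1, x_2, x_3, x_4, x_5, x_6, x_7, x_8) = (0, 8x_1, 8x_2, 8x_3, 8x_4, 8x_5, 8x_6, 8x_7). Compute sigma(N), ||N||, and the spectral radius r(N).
sigma(N) = {0}; ||N|| = 8; r(N) = 0. (N is nilpotent with N^8 = 0.)

On C^8, N is a strictly lower-triangular matrix with 8 on the subdiagonal and zeros elsewhere, so its characteristic polynomial is lambda^8 and every eigenvalue is 0: sigma(N) = {0}. For the operator norm, N e_i = 8e_{i+1} for i = 1, ..., 7 and N e_8 = 0, so the singular values of N are 8 (with multiplicity 7) and 0; hence ||N|| = 8. The spectral radius r(N) = max|lambda| = 0. Note ||N|| > r(N) — characteristic of non-normal nilpotent operators. Indeed N^8 = 0.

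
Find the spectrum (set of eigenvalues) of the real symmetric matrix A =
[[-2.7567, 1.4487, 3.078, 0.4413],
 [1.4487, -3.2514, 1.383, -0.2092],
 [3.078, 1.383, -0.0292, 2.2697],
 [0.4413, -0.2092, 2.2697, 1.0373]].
sigma(A) ≈ {-5, -4, 0, 4}

A is real symmetric, so its spectrum consists of real eigenvalues. Expanding the characteristic polynomial of the displayed matrix gives
  det(λ I - A) = p(λ) = λ^4 + (5)λ^3 + (-16)λ^2 + (-79.998)λ + (-0.0014).
Solving p(λ) = 0 yields eigenvalues ≈ -5, -4, 0, 4. (A is shown rounded to 4 decimals, so these recover the underlying integer eigenvalues to within that precision.)
Verification: the trace of A = -5 equals the sum of eigenvalues -5, and det(A) ≈ -0.0014 matches the eigenvalue product 0.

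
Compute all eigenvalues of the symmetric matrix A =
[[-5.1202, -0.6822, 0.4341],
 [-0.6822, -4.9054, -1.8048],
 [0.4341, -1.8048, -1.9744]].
sigma(A) ≈ {-6, -5, -1}

A is real symmetric, so its spectrum consists of real eigenvalues. Expanding the characteristic polynomial of the displayed matrix gives
  det(λ I - A) = p(λ) = λ^3 + (12)λ^2 + (41)λ + (30).
Solving p(λ) = 0 yields eigenvalues ≈ -6, -5, -1. (A is shown rounded to 4 decimals, so these recover the underlying integer eigenvalues to within that precision.)
Verification: the trace of A = -12 equals the sum of eigenvalues -12, and det(A) ≈ -30.0000 matches the eigenvalue product -30.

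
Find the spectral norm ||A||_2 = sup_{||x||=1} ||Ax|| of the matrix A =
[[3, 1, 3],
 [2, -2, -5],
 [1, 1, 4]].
||A||_2 ≈ 7.483 (= sqrt(largest eigenvalue of A^T A))

||A||_2 = sigma_max(A) = sqrt(lambda_max(A^T A)). Form the symmetric matrix M = A^T A =
[[14, 0, 3],
 [0, 6, 17],
 [3, 17, 50]].
Its characteristic polynomial (trace, sum of principal 2x2 minors, determinant of M give the coefficients) is
  p(λ) = det(λ I - M) = λ^3 - 70λ^2 + 786λ - 100.
No integer candidate from the rational root theorem (±divisors of 100) is a root, so the roots are irrational. The cubic discriminant is Δ = 1046415776 > 0, so there are three distinct real roots. p(0) = -100 and p(1) = 617 have opposite signs, so a root lies in (0, 1); Newton's method refines it to λ ≈ 0.1287. p(13) = 485 and p(14) = -72 have opposite signs, so a root lies in (13, 14); Newton's method refines it to λ ≈ 13.8764. p(55) = -2245 and p(56) = 12 have opposite signs, so a root lies in (55, 56); Newton's method refines it to λ ≈ 55.9949. Check (Vieta): the three roots sum to 70, matching tr M = 70.
So the eigenvalues of A^T A are ≈ 0.1287, 13.8764, 55.9949 (all ≥ 0, as they must be for A^T A). The largest is λ_max ≈ 55.9949, hence ||A||_2 = sqrt(λ_max) ≈ 7.483.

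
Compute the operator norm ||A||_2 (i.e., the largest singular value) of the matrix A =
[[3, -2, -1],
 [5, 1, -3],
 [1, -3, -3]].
||A||_2 ≈ 7.1514 (= sqrt(largest eigenvalue of A^T A))

||A||_2 = sigma_max(A) = sqrt(lambda_max(A^T A)). Form the symmetric matrix M = A^T A =
[[35, -4, -21],
 [-4, 14, 8],
 [-21, 8, 19]].
Its characteristic polynomial (trace, sum of principal 2x2 minors, determinant of M give the coefficients) is
  p(λ) = det(λ I - M) = λ^3 - 68λ^2 + 900λ - 1936.
No integer candidate from the rational root theorem (±divisors of 1936) is a root, so the roots are irrational. The cubic discriminant is Δ = 425977600 > 0, so there are three distinct real roots. p(2) = -400 and p(3) = 179 have opposite signs, so a root lies in (2, 3); Newton's method refines it to λ ≈ 2.6677. p(14) = 80 and p(15) = -361 have opposite signs, so a root lies in (14, 15); Newton's method refines it to λ ≈ 14.1901. p(51) = -253 and p(52) = 1600 have opposite signs, so a root lies in (51, 52); Newton's method refines it to λ ≈ 51.1422. Check (Vieta): the three roots sum to 68, matching tr M = 68.
So the eigenvalues of A^T A are ≈ 2.6677, 14.1901, 51.1422 (all ≥ 0, as they must be for A^T A). The largest is λ_max ≈ 51.1422, hence ||A||_2 = sqrt(λ_max) ≈ 7.1514.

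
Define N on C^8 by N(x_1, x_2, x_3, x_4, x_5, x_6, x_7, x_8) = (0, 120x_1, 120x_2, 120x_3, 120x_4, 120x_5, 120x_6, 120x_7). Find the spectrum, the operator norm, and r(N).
sigma(N) = {0}; ||N|| = 120; r(N) = 0. (N is nilpotent with N^8 = 0.)

On C^8, N is a strictly lower-triangular matrix with 120 on the subdiagonal and zeros elsewhere, so its characteristic polynomial is lambda^8 and every eigenvalue is 0: sigma(N) = {0}. For the operator norm, N e_i = 120e_{i+1} for i = 1, ..., 7 and N e_8 = 0, so the singular values of N are 120 (with multiplicity 7) and 0; hence ||N|| = 120. The spectral radius r(N) = max|lambda| = 0. Note ||N|| > r(N) — characteristic of non-normal nilpotent operators. Indeed N^8 = 0.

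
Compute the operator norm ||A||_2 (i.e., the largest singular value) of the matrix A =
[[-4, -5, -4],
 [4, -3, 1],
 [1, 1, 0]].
||A||_2 ≈ 7.6952 (= sqrt(largest eigenvalue of A^T A))

||A||_2 = sigma_max(A) = sqrt(lambda_max(A^T A)). Form the symmetric matrix M = A^T A =
[[33, 9, 20],
 [9, 35, 17],
 [20, 17, 17]].
Its characteristic polynomial (trace, sum of principal 2x2 minors, determinant of M give the coefficients) is
  p(λ) = det(λ I - M) = λ^3 - 85λ^2 + 1541λ - 841.
No integer candidate from the rational root theorem (±divisors of 841) is a root, so the roots are irrational. The cubic discriminant is Δ = 2417374384 > 0, so there are three distinct real roots. p(0) = -841 and p(1) = 616 have opposite signs, so a root lies in (0, 1); Newton's method refines it to λ ≈ 0.5631. p(25) = 184 and p(26) = -659 have opposite signs, so a root lies in (25, 26); Newton's method refines it to λ ≈ 25.2201. p(59) = -428 and p(60) = 1619 have opposite signs, so a root lies in (59, 60); Newton's method refines it to λ ≈ 59.2168. Check (Vieta): the three roots sum to 85, matching tr M = 85.
So the eigenvalues of A^T A are ≈ 0.5631, 25.2201, 59.2168 (all ≥ 0, as they must be for A^T A). The largest is λ_max ≈ 59.2168, hence ||A||_2 = sqrt(λ_max) ≈ 7.6952.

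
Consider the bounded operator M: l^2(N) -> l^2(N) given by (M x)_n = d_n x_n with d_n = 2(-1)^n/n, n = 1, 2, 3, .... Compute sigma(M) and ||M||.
sigma(M) = {2(-1)^n/n : n ≥ 1} ∪ {0}; ||M|| = 2

A bounded diagonal operator on l^2 with diagonal entries d_n has spectrum equal to the closure of {d_n : n ≥ 1}: every d_n is an eigenvalue (with eigenvector e_n), so {d_n} ⊂ sigma(M); the spectrum is closed, so its closure is too; and for lambda not in the closure, (M - lambda I) has bounded inverse (the diagonal entries 1/(d_n - lambda) are bounded). For our sequence d_n = 2(-1)^n/n, n = 1, 2, 3, ...:
  - {d_n} = {2(-1)^n/n : n ≥ 1}; the only limit point is 0
  - closure = {2(-1)^n/n : n ≥ 1} ∪ {0}
For the norm: a diagonal operator has ||M|| = sup_n |d_n|. Here |d_n| = 2/n is decreasing, so sup_n |d_n| = |d_1| = 2. So ||M|| = 2.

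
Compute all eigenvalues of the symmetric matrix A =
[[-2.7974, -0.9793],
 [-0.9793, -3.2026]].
sigma(A) ≈ {-4, -2}

A is real symmetric, so its spectrum consists of real eigenvalues. Expanding the characteristic polynomial of the displayed matrix gives
  det(λ I - A) = p(λ) = λ^2 + (6)λ + (8).
Solving p(λ) = 0 yields eigenvalues ≈ -4, -2. (A is shown rounded to 4 decimals, so these recover the underlying integer eigenvalues to within that precision.)
Verification: the trace of A = -6 equals the sum of eigenvalues -6, and det(A) ≈ 7.9999 matches the eigenvalue product 8.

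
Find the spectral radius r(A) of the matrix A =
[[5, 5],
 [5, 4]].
r(A) = (9 + sqrt(101))/2 ≈ 9.5249

The eigenvalues of A are the roots of its characteristic polynomial. With M = A (coefficients from the trace and determinant):
  p(λ) = det(λ I - M) = λ^2 - 9λ - 5.
For λ^2 - 9λ - 5 the discriminant is 101. It is nonnegative but not a perfect square, so the roots are real and irrational: λ = (9 ± sqrt(101))/2 ≈ 9.5249, -0.5249.
Thus the eigenvalues (to 4 decimals) are 9.5249 (modulus 9.5249); -0.5249 (modulus 0.5249). The spectral radius is the largest modulus: r(A) = (9 + sqrt(101))/2 ≈ 9.5249. (Cross-check: r(A) ≤ ||A||_2 ≈ 9.5249; equality holds whenever A is normal, though it can also hold for some non-normal A.)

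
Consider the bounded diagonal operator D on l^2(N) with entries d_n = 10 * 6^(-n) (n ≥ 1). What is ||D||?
||D|| = 5/3 (attained at n = 1)

For D diagonal, ||D|| = sup_n |d_n|. The sequence d_n = 10 * 6^(-n) is positive and strictly decreasing (ratio 6^(-1) < 1), so the supremum is d_1 = 10/6 = 5/3. Hence ||D|| = 5/3.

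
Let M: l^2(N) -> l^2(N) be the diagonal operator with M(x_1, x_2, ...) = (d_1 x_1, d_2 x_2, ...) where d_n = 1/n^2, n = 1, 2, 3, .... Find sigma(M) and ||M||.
sigma(M) = {1/n^2 : n ≥ 1} ∪ {0}; ||M|| = 1

A bounded diagonal operator on l^2 with diagonal entries d_n has spectrum equal to the closure of {d_n : n ≥ 1}: every d_n is an eigenvalue (with eigenvector e_n), so {d_n} ⊂ sigma(M); the spectrum is closed, so its closure is too; and for lambda not in the closure, (M - lambda I) has bounded inverse (the diagonal entries 1/(d_n - lambda) are bounded). For our sequence d_n = 1/n^2, n = 1, 2, 3, ...:
  - {d_n} = {1/n^2 : n ≥ 1}; the only limit point is 0
  - closure = {1/n^2 : n ≥ 1} ∪ {0}
For the norm: a diagonal operator has ||M|| = sup_n |d_n|. Here d_n = 1/n^2 is positive and decreasing, so sup_n |d_n| = d_1 = 1. So ||M|| = 1.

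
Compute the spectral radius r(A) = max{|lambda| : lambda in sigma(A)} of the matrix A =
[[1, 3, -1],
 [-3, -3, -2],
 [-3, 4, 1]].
r(A) ≈ 4.3924

The eigenvalues of A are the roots of its characteristic polynomial. With M = A (coefficients from the trace, the sum of principal 2x2 minors, and det A):
  p(λ) = det(λ I - M) = λ^3 + λ^2 + 9λ - 53.
No integer candidate from the rational root theorem (±divisors of 53) is a root, so the roots are irrational. The cubic discriminant is Δ = -87052 < 0, so there is one real root and a complex-conjugate pair. p(2) = -23 and p(3) = 10 have opposite signs, so a root lies in (2, 3); Newton's method refines it to λ ≈ 2.7471. Dividing out (λ - (2.7471)) leaves approximately λ^2 + 3.7471λ + 19.2934. For λ^2 + 3.7471λ + 19.2934 the discriminant is -63.1331. It is negative, so the remaining roots are the complex-conjugate pair λ ≈ -1.8735 ± 3.9728i. Their product equals the constant term, so |λ|^2 ≈ 19.2934 and |λ| ≈ 4.3924.
Thus the eigenvalues (to 4 decimals) are 2.7471 (modulus 2.7471); -1.8735 ± 3.9728i (modulus 4.3924). The spectral radius is the largest modulus: r(A) ≈ 4.3924. (Cross-check: r(A) ≤ ||A||_2 ≈ 5.972; equality holds whenever A is normal, though it can also hold for some non-normal A.)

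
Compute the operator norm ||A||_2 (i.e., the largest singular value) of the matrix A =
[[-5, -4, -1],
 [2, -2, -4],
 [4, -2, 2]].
||A||_2 ≈ 7.0459 (= sqrt(largest eigenvalue of A^T A))

||A||_2 = sigma_max(A) = sqrt(lambda_max(A^T A)). Form the symmetric matrix M = A^T A =
[[45, 8, 5],
 [8, 24, 8],
 [5, 8, 21]].
Its characteristic polynomial (trace, sum of principal 2x2 minors, determinant of M give the coefficients) is
  p(λ) = det(λ I - M) = λ^3 - 90λ^2 + 2376λ - 18496.
No integer candidate from the rational root theorem (±divisors of 18496) is a root, so the roots are irrational. The cubic discriminant is Δ = 96125184 > 0, so there are three distinct real roots. p(14) = -128 and p(15) = 269 have opposite signs, so a root lies in (14, 15); Newton's method refines it to λ ≈ 14.2978. p(26) = 16 and p(27) = -271 have opposite signs, so a root lies in (26, 27); Newton's method refines it to λ ≈ 26.0578. p(49) = -513 and p(50) = 304 have opposite signs, so a root lies in (49, 50); Newton's method refines it to λ ≈ 49.6444. Check (Vieta): the three roots sum to 90, matching tr M = 90.
So the eigenvalues of A^T A are ≈ 14.2978, 26.0578, 49.6444 (all ≥ 0, as they must be for A^T A). The largest is λ_max ≈ 49.6444, hence ||A||_2 = sqrt(λ_max) ≈ 7.0459.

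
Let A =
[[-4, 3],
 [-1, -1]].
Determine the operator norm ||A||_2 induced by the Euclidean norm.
||A||_2 = sqrt((27 + sqrt(533))/2) ≈ 5.0043 (= sqrt(largest eigenvalue of A^T A))

||A||_2 = sigma_max(A) = sqrt(lambda_max(A^T A)). Form the symmetric matrix M = A^T A =
[[17, -11],
 [-11, 10]].
Its characteristic polynomial (trace, determinant of M give the coefficients) is
  p(λ) = det(λ I - M) = λ^2 - 27λ + 49.
For λ^2 - 27λ + 49 the discriminant is 533. It is nonnegative but not a perfect square, so the roots are real and irrational: λ = (27 ± sqrt(533))/2 ≈ 25.0434, 1.9566.
So the eigenvalues of A^T A are ≈ 1.9566, 25.0434 (all ≥ 0, as they must be for A^T A). The largest is λ_max = (27 + sqrt(533))/2 ≈ 25.0434, hence ||A||_2 = sqrt(λ_max) = sqrt((27 + sqrt(533))/2) ≈ 5.0043.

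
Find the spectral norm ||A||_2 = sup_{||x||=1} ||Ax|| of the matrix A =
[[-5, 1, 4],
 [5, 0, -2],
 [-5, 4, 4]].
||A||_2 ≈ 10.9156 (= sqrt(largest eigenvalue of A^T A))

||A||_2 = sigma_max(A) = sqrt(lambda_max(A^T A)). Form the symmetric matrix M = A^T A =
[[75, -25, -50],
 [-25, 17, 20],
 [-50, 20, 36]].
Its characteristic polynomial (trace, sum of principal 2x2 minors, determinant of M give the coefficients) is
  p(λ) = det(λ I - M) = λ^3 - 128λ^2 + 1062λ - 900.
No integer candidate from the rational root theorem (±divisors of 900) is a root, so the roots are irrational. The cubic discriminant is Δ = 8318060784 > 0, so there are three distinct real roots. p(0) = -900 and p(1) = 35 have opposite signs, so a root lies in (0, 1); Newton's method refines it to λ ≈ 0.957. p(7) = 605 and p(8) = -84 have opposite signs, so a root lies in (7, 8); Newton's method refines it to λ ≈ 7.8927. p(119) = -1971 and p(120) = 11340 have opposite signs, so a root lies in (119, 120); Newton's method refines it to λ ≈ 119.1503. Check (Vieta): the three roots sum to 128, matching tr M = 128.
So the eigenvalues of A^T A are ≈ 0.957, 7.8927, 119.1503 (all ≥ 0, as they must be for A^T A). The largest is λ_max ≈ 119.1503, hence ||A||_2 = sqrt(λ_max) ≈ 10.9156.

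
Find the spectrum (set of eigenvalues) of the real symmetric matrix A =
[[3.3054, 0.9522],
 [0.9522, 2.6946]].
sigma(A) ≈ {2, 4}

A is real symmetric, so its spectrum consists of real eigenvalues. Expanding the characteristic polynomial of the displayed matrix gives
  det(λ I - A) = p(λ) = λ^2 + (-6)λ + (8).
Solving p(λ) = 0 yields eigenvalues ≈ 2, 4. (A is shown rounded to 4 decimals, so these recover the underlying integer eigenvalues to within that precision.)
Verification: the trace of A = 6 equals the sum of eigenvalues 6, and det(A) ≈ 8.0000 matches the eigenvalue product 8.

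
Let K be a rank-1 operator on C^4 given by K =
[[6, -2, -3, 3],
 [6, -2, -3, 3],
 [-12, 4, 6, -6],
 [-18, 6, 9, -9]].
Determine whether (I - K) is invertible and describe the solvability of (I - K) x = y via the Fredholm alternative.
(I - K) is singular (det(I - K) = 0, i.e. 1 ∈ sigma(K)). (I - K) x = y is solvable iff y ⊥ ker((I - K)^*) = span{(6, -2, -3, 3)}, i.e. iff 6y_1 - 2y_2 - 3y_3 + 3y_4 = 0. When solvable, the solutions are x = y + c·(1, 1, -2, -3), c arbitrary (ker(I - K) = span{(1, 1, -2, -3)}, dimension 1).

K has rank 1, so it is an outer product K = u v^T: every row of K is a multiple of one row vector. Reading off the entries, u = (1, 1, -2, -3) and v = (6, -2, -3, 3) (row i of K equals u_i·v^T). A rank-one matrix u v^T satisfies K u = u (v·u) and kills the (3)-dimensional subspace v^⊥, so its characteristic polynomial is lambda^3 (lambda - v·u) with v·u = tr K = 1. Hence the eigenvalues of I - K are 1 (multiplicity 3) and 1 - (1) = 0, so det(I - K) = 0. (Direct check: I - K =
[[-5, 2, 3, -3],
 [-6, 3, 3, -3],
 [12, -4, -5, 6],
 [18, -6, -9, 10]]
has determinant 0.) So 1 is an eigenvalue of K and (I - K) is not invertible. The finite-dimensional Fredholm alternative says: either (I - K) is invertible, or ker(I - K) ≠ {0} and then range(I - K) = ker((I - K)^*)^⊥, with dim ker(I - K) = dim ker((I - K)^*). We are in the second case, so we need both kernels. Kernel of I - K: (I - K) u = u - u (v·u) = u - u = 0, so ker(I - K) = span{u} = span{(1, 1, -2, -3)} (it is exactly 1-dimensional because rank(I - K) = 3). Kernel of the adjoint: K is real, so (I - K)^* = I - K^T = I - v u^T, and (I - v u^T) v = v - v (u·v) = 0; hence ker((I - K)^*) = span{v} = span{(6, -2, -3, 3)}. Therefore (I - K) x = y is solvable iff <y, v> = 0, i.e. iff 6y_1 - 2y_2 - 3y_3 + 3y_4 = 0. When this holds, K y = u (v·y) = 0, so (I - K) y = y and x = y is a particular solution; the full solution set is the line x = y + c·u = y + c·(1, 1, -2, -3), c ∈ C.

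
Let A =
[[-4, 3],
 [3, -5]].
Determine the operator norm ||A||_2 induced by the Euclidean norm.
||A||_2 = sqrt((59 + sqrt(2997))/2) ≈ 7.5414 (= sqrt(largest eigenvalue of A^T A))

||A||_2 = sigma_max(A) = sqrt(lambda_max(A^T A)). Form the symmetric matrix M = A^T A =
[[25, -27],
 [-27, 34]].
Its characteristic polynomial (trace, determinant of M give the coefficients) is
  p(λ) = det(λ I - M) = λ^2 - 59λ + 121.
For λ^2 - 59λ + 121 the discriminant is 2997. It is nonnegative but not a perfect square, so the roots are real and irrational: λ = (59 ± sqrt(2997))/2 ≈ 56.8724, 2.1276.
So the eigenvalues of A^T A are ≈ 2.1276, 56.8724 (all ≥ 0, as they must be for A^T A). The largest is λ_max = (59 + sqrt(2997))/2 ≈ 56.8724, hence ||A||_2 = sqrt(λ_max) = sqrt((59 + sqrt(2997))/2) ≈ 7.5414.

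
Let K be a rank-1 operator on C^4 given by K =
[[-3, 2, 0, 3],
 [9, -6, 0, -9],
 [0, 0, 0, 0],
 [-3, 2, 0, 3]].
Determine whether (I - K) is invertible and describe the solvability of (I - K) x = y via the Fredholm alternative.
(I - K) is invertible (det(I - K) = 7 ≠ 0), so for every y in C^4 the equation (I - K) x = y has a unique solution.

K has rank 1, so it is an outer product K = u v^T: every row of K is a multiple of one row vector. Reading off the entries, u = (-1, 3, 0, -1) and v = (3, -2, 0, -3) (row i of K equals u_i·v^T). A rank-one matrix u v^T satisfies K u = u (v·u) and kills the (3)-dimensional subspace v^⊥, so its characteristic polynomial is lambda^3 (lambda - v·u) with v·u = tr K = -6. Hence the eigenvalues of I - K are 1 (multiplicity 3) and 1 - (-6) = 7, so det(I - K) = 7. (Direct check: I - K =
[[4, -2, 0, -3],
 [-9, 7, 0, 9],
 [0, 0, 1, 0],
 [3, -2, 0, -2]]
has determinant 7.) The finite-dimensional Fredholm alternative says: either (I - K) is invertible, or ker(I - K) ≠ {0} and then range(I - K) = ker((I - K)^*)^⊥, with dim ker(I - K) = dim ker((I - K)^*). Since det(I - K) ≠ 0, 1 is not an eigenvalue of K and ker(I - K) = {0}, so we are in the first case: for every y there is a unique x = (I - K)^(-1) y. Explicitly, by the Sherman–Morrison formula, (I - u v^T)^(-1) = I + u v^T/(1 - v·u), i.e. (I - K)^(-1) = I + K/(7).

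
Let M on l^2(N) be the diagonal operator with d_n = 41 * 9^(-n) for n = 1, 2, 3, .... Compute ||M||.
||M|| = 41/9 (attained at n = 1)

For M diagonal, ||M|| = sup_n |d_n|. The sequence d_n = 41 * 9^(-n) is positive and strictly decreasing (ratio 9^(-1) < 1), so the supremum is d_1 = 41/9. Hence ||M|| = 41/9.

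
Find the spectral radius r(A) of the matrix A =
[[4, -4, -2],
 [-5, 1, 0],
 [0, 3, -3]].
r(A) ≈ 7.5104

The eigenvalues of A are the roots of its characteristic polynomial. With M = A (coefficients from the trace, the sum of principal 2x2 minors, and det A):
  p(λ) = det(λ I - M) = λ^3 - 2λ^2 - 31λ - 78.
No integer candidate from the rational root theorem (±divisors of 78) is a root, so the roots are irrational. The cubic discriminant is Δ = -130804 < 0, so there is one real root and a complex-conjugate pair. p(7) = -50 and p(8) = 58 have opposite signs, so a root lies in (7, 8); Newton's method refines it to λ ≈ 7.5104. Dividing out (λ - (7.5104)) leaves approximately λ^2 + 5.5104λ + 10.3856. For λ^2 + 5.5104λ + 10.3856 the discriminant is -11.1776. It is negative, so the remaining roots are the complex-conjugate pair λ ≈ -2.7552 ± 1.6716i. Their product equals the constant term, so |λ|^2 ≈ 10.3856 and |λ| ≈ 3.2227.
Thus the eigenvalues (to 4 decimals) are 7.5104 (modulus 7.5104); -2.7552 ± 1.6716i (modulus 3.2227). The spectral radius is the largest modulus: r(A) ≈ 7.5104. (Cross-check: r(A) ≤ ||A||_2 ≈ 7.5251; equality holds whenever A is normal, though it can also hold for some non-normal A.)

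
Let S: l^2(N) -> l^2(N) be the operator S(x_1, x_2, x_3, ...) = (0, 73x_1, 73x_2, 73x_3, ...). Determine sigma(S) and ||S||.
sigma(S) = closed disk {z in C : |z| ≤ 73}; ||S|| = 73

Note S = 73·U where U is the unit right shift (U x)_k = x_{k-1} (with x_0 := 0); so ||S|| = 73||U|| and sigma(S) = 73·sigma(U). ||S x||^2 = sum_{k≥1} |73x_k|^2 = 5329||x||^2, so ||S|| = 73 and sigma(S) ⊂ {|z| ≤ 73}. For any |lambda| < 73, the equation (S - lambda I) x = 0 forces x_1 = 0, then 73x_k = lambda x_{k+1} ⇒ x = 0, so S has no eigenvalues. But (S - lambda I) is not surjective for |lambda| < 73: solving (S - lambda I) x = e_1 would require x_n proportional to (lambda/73)^(-n), which is not in l^2. So every |lambda| < 73 lies in the residual spectrum. The boundary |lambda| = 73 is in the approximate point spectrum (the spectrum is closed). Hence sigma(S) is the closed disk of radius 73.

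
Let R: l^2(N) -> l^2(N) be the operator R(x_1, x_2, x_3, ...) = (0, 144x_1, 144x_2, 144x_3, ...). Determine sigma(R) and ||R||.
sigma(R) = closed disk {z in C : |z| ≤ 144}; ||R|| = 144

Note R = 144·U where U is the unit right shift (U x)_k = x_{k-1} (with x_0 := 0); so ||R|| = 144||U|| and sigma(R) = 144·sigma(U). ||R x||^2 = sum_{k≥1} |144x_k|^2 = 20736||x||^2, so ||R|| = 144 and sigma(R) ⊂ {|z| ≤ 144}. For any |lambda| < 144, the equation (R - lambda I) x = 0 forces x_1 = 0, then 144x_k = lambda x_{k+1} ⇒ x = 0, so R has no eigenvalues. But (R - lambda I) is not surjective for |lambda| < 144: solving (R - lambda I) x = e_1 would require x_n proportional to (lambda/144)^(-n), which is not in l^2. So every |lambda| < 144 lies in the residual spectrum. The boundary |lambda| = 144 is in the approximate point spectrum (the spectrum is closed). Hence sigma(R) is the closed disk of radius 144.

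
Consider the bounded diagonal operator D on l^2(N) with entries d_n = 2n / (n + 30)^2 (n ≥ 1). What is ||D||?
||D|| = 1/60 (attained at n = 30)

For D diagonal, ||D|| = sup_n |d_n|. Treat f(x) = 2x / (x + 30)^2 for real x > 0. By the quotient rule, f'(x) = 2(30 - x)/(x + 30)^3, which is positive for x < 30 and negative for x > 30. So f has a unique maximum at x = 30, and since 30 is a positive integer, the supremum over n ≥ 1 is attained at n = 30: d_30 = 2·30/(30 + 30)^2 = 2·30/3600 = 1/60. Hence ||D|| = 1/60.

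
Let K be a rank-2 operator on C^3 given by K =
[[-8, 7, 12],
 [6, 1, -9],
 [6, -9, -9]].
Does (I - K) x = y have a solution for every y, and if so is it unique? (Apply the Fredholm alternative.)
(I - K) is invertible (det(I - K) = -123 ≠ 0), so for every y in C^3 the equation (I - K) x = y has a unique solution.

K has rank 2 and factors as K = U V^T = u1 v1^T + u2 v2^T with u1 = (-3, 1, 3), v1 = (2, -3, -3), u2 = (1, -2, 0), v2 = (-2, -2, 3) (multiplying out reproduces the displayed K). The nonzero eigenvalues of U V^T coincide with those of the 2 x 2 matrix G = V^T U = [[v1·u1, v1·u2], [v2·u1, v2·u2]] = [[-18, 8], [13, 2]], and by the Sylvester determinant identity det(I_3 - U V^T) = det(I_2 - V^T U) = det([[19, -8], [-13, -1]]) = (19)(-1) - (-8)(-13) = -123. (Direct check: I - K =
[[9, -7, -12],
 [-6, 0, 9],
 [-6, 9, 10]]
has determinant -123.) The finite-dimensional Fredholm alternative says: either (I - K) is invertible, or ker(I - K) ≠ {0} and then range(I - K) = ker((I - K)^*)^⊥, with dim ker(I - K) = dim ker((I - K)^*). Since det(I - K) ≠ 0, 1 is not an eigenvalue of K and ker(I - K) = {0}, so we are in the first case: for every y there is a unique x = (I - K)^(-1) y. (Explicitly, by the Woodbury identity, (I - U V^T)^(-1) = I + U (I_2 - G)^(-1) V^T.)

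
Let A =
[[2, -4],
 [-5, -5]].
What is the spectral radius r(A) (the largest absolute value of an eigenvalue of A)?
r(A) = (3 + sqrt(129))/2 ≈ 7.1789

The eigenvalues of A are the roots of its characteristic polynomial. With M = A (coefficients from the trace and determinant):
  p(λ) = det(λ I - M) = λ^2 + 3λ - 30.
For λ^2 + 3λ - 30 the discriminant is 129. It is nonnegative but not a perfect square, so the roots are real and irrational: λ = (-3 ± sqrt(129))/2 ≈ 4.1789, -7.1789.
Thus the eigenvalues (to 4 decimals) are 4.1789 (modulus 4.1789); -7.1789 (modulus 7.1789). The spectral radius is the largest modulus: r(A) = (3 + sqrt(129))/2 ≈ 7.1789. (Cross-check: r(A) ≤ ||A||_2 ≈ 7.282; equality holds whenever A is normal, though it can also hold for some non-normal A.)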